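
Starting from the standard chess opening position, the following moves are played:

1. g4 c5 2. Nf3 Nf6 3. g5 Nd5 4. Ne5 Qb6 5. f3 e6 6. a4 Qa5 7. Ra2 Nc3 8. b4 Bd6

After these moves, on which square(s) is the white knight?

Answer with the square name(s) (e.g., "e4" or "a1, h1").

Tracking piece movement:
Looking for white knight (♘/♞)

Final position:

  a b c d e f g h
  ─────────────────
8│♜ ♞ ♝ · ♚ · · ♜│8
7│♟ ♟ · ♟ · ♟ ♟ ♟│7
6│· · · ♝ ♟ · · ·│6
5│♛ · ♟ · ♘ · ♙ ·│5
4│♙ ♙ · · · · · ·│4
3│· · ♞ · · ♙ · ·│3
2│♖ · ♙ ♙ ♙ · · ♙│2
1│· ♘ ♗ ♕ ♔ ♗ · ♖│1
  ─────────────────
  a b c d e f g h


b1, e5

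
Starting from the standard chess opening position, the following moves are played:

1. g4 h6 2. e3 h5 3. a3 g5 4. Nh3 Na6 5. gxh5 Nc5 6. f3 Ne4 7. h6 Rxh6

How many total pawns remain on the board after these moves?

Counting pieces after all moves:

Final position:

  a b c d e f g h
  ─────────────────
8│♜ · ♝ ♛ ♚ ♝ ♞ ·│8
7│♟ ♟ ♟ ♟ ♟ ♟ · ·│7
6│· · · · · · · ♜│6
5│· · · · · · ♟ ·│5
4│· · · · ♞ · · ·│4
3│♙ · · · ♙ ♙ · ♘│3
2│· ♙ ♙ ♙ · · · ♙│2
1│♖ ♘ ♗ ♕ ♔ ♗ · ♖│1
  ─────────────────
  a b c d e f g h


14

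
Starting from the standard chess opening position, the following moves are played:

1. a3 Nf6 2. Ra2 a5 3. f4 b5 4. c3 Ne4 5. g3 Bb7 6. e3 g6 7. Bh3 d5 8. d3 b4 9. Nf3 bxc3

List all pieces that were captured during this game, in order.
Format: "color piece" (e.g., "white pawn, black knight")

Tracking captures:
  bxc3: captured white pawn

white pawn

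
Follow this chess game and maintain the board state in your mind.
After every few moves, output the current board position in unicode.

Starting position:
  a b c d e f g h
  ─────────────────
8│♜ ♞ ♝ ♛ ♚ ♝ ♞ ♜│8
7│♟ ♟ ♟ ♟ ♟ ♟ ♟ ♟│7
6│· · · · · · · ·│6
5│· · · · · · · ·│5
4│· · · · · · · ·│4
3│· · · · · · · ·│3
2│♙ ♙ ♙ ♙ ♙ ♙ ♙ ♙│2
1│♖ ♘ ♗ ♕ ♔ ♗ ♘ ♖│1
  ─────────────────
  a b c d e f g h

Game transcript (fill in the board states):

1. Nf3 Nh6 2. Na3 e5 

  a b c d e f g h
  ─────────────────
8│♜ ♞ ♝ ♛ ♚ ♝ · ♜│8
7│♟ ♟ ♟ ♟ · ♟ ♟ ♟│7
6│· · · · · · · ♞│6
5│· · · · ♟ · · ·│5
4│· · · · · · · ·│4
3│♘ · · · · ♘ · ·│3
2│♙ ♙ ♙ ♙ ♙ ♙ ♙ ♙│2
1│♖ · ♗ ♕ ♔ ♗ · ♖│1
  ─────────────────
  a b c d e f g h

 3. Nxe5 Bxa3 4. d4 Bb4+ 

  a b c d e f g h
  ─────────────────
8│♜ ♞ ♝ ♛ ♚ · · ♜│8
7│♟ ♟ ♟ ♟ · ♟ ♟ ♟│7
6│· · · · · · · ♞│6
5│· · · · ♘ · · ·│5
4│· ♝ · ♙ · · · ·│4
3│· · · · · · · ·│3
2│♙ ♙ ♙ · ♙ ♙ ♙ ♙│2
1│♖ · ♗ ♕ ♔ ♗ · ♖│1
  ─────────────────
  a b c d e f g h

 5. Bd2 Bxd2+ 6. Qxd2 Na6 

  a b c d e f g h
  ─────────────────
8│♜ · ♝ ♛ ♚ · · ♜│8
7│♟ ♟ ♟ ♟ · ♟ ♟ ♟│7
6│♞ · · · · · · ♞│6
5│· · · · ♘ · · ·│5
4│· · · ♙ · · · ·│4
3│· · · · · · · ·│3
2│♙ ♙ ♙ ♕ ♙ ♙ ♙ ♙│2
1│♖ · · · ♔ ♗ · ♖│1
  ─────────────────
  a b c d e f g h

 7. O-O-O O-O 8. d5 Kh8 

  a b c d e f g h
  ─────────────────
8│♜ · ♝ ♛ · ♜ · ♚│8
7│♟ ♟ ♟ ♟ · ♟ ♟ ♟│7
6│♞ · · · · · · ♞│6
5│· · · ♙ ♘ · · ·│5
4│· · · · · · · ·│4
3│· · · · · · · ·│3
2│♙ ♙ ♙ ♕ ♙ ♙ ♙ ♙│2
1│· · ♔ ♖ · ♗ · ♖│1
  ─────────────────
  a b c d e f g h

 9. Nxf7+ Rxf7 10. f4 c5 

  a b c d e f g h
  ─────────────────
8│♜ · ♝ ♛ · · · ♚│8
7│♟ ♟ · ♟ · ♜ ♟ ♟│7
6│♞ · · · · · · ♞│6
5│· · ♟ ♙ · · · ·│5
4│· · · · · ♙ · ·│4
3│· · · · · · · ·│3
2│♙ ♙ ♙ ♕ ♙ · ♙ ♙│2
1│· · ♔ ♖ · ♗ · ♖│1
  ─────────────────
  a b c d e f g h



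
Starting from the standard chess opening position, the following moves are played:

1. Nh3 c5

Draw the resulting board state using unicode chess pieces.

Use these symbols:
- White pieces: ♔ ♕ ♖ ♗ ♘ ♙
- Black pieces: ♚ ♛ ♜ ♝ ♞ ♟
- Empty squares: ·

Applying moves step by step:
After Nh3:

♜ ♞ ♝ ♛ ♚ ♝ ♞ ♜
♟ ♟ ♟ ♟ ♟ ♟ ♟ ♟
· · · · · · · ·
· · · · · · · ·
· · · · · · · ·
· · · · · · · ♘
♙ ♙ ♙ ♙ ♙ ♙ ♙ ♙
♖ ♘ ♗ ♕ ♔ ♗ · ♖


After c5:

♜ ♞ ♝ ♛ ♚ ♝ ♞ ♜
♟ ♟ · ♟ ♟ ♟ ♟ ♟
· · · · · · · ·
· · ♟ · · · · ·
· · · · · · · ·
· · · · · · · ♘
♙ ♙ ♙ ♙ ♙ ♙ ♙ ♙
♖ ♘ ♗ ♕ ♔ ♗ · ♖



  a b c d e f g h
  ─────────────────
8│♜ ♞ ♝ ♛ ♚ ♝ ♞ ♜│8
7│♟ ♟ · ♟ ♟ ♟ ♟ ♟│7
6│· · · · · · · ·│6
5│· · ♟ · · · · ·│5
4│· · · · · · · ·│4
3│· · · · · · · ♘│3
2│♙ ♙ ♙ ♙ ♙ ♙ ♙ ♙│2
1│♖ ♘ ♗ ♕ ♔ ♗ · ♖│1
  ─────────────────
  a b c d e f g h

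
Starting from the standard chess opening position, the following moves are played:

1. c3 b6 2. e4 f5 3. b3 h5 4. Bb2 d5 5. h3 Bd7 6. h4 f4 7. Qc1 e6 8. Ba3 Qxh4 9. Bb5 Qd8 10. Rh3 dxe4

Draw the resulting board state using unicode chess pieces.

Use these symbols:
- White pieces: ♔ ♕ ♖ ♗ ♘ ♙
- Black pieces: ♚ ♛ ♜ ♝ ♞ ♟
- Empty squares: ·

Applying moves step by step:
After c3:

♜ ♞ ♝ ♛ ♚ ♝ ♞ ♜
♟ ♟ ♟ ♟ ♟ ♟ ♟ ♟
· · · · · · · ·
· · · · · · · ·
· · · · · · · ·
· · ♙ · · · · ·
♙ ♙ · ♙ ♙ ♙ ♙ ♙
♖ ♘ ♗ ♕ ♔ ♗ ♘ ♖


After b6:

♜ ♞ ♝ ♛ ♚ ♝ ♞ ♜
♟ · ♟ ♟ ♟ ♟ ♟ ♟
· ♟ · · · · · ·
· · · · · · · ·
· · · · · · · ·
· · ♙ · · · · ·
♙ ♙ · ♙ ♙ ♙ ♙ ♙
♖ ♘ ♗ ♕ ♔ ♗ ♘ ♖


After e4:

♜ ♞ ♝ ♛ ♚ ♝ ♞ ♜
♟ · ♟ ♟ ♟ ♟ ♟ ♟
· ♟ · · · · · ·
· · · · · · · ·
· · · · ♙ · · ·
· · ♙ · · · · ·
♙ ♙ · ♙ · ♙ ♙ ♙
♖ ♘ ♗ ♕ ♔ ♗ ♘ ♖


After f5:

♜ ♞ ♝ ♛ ♚ ♝ ♞ ♜
♟ · ♟ ♟ ♟ · ♟ ♟
· ♟ · · · · · ·
· · · · · ♟ · ·
· · · · ♙ · · ·
· · ♙ · · · · ·
♙ ♙ · ♙ · ♙ ♙ ♙
♖ ♘ ♗ ♕ ♔ ♗ ♘ ♖


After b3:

♜ ♞ ♝ ♛ ♚ ♝ ♞ ♜
♟ · ♟ ♟ ♟ · ♟ ♟
· ♟ · · · · · ·
· · · · · ♟ · ·
· · · · ♙ · · ·
· ♙ ♙ · · · · ·
♙ · · ♙ · ♙ ♙ ♙
♖ ♘ ♗ ♕ ♔ ♗ ♘ ♖


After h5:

♜ ♞ ♝ ♛ ♚ ♝ ♞ ♜
♟ · ♟ ♟ ♟ · ♟ ·
· ♟ · · · · · ·
· · · · · ♟ · ♟
· · · · ♙ · · ·
· ♙ ♙ · · · · ·
♙ · · ♙ · ♙ ♙ ♙
♖ ♘ ♗ ♕ ♔ ♗ ♘ ♖


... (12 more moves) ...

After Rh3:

♜ ♞ · ♛ ♚ ♝ ♞ ♜
♟ · ♟ ♝ · · ♟ ·
· ♟ · · ♟ · · ·
· ♗ · ♟ · · · ♟
· · · · ♙ ♟ · ·
♗ ♙ ♙ · · · · ♖
♙ · · ♙ · ♙ ♙ ·
♖ ♘ ♕ · ♔ · ♘ ·


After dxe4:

♜ ♞ · ♛ ♚ ♝ ♞ ♜
♟ · ♟ ♝ · · ♟ ·
· ♟ · · ♟ · · ·
· ♗ · · · · · ♟
· · · · ♟ ♟ · ·
♗ ♙ ♙ · · · · ♖
♙ · · ♙ · ♙ ♙ ·
♖ ♘ ♕ · ♔ · ♘ ·



  a b c d e f g h
  ─────────────────
8│♜ ♞ · ♛ ♚ ♝ ♞ ♜│8
7│♟ · ♟ ♝ · · ♟ ·│7
6│· ♟ · · ♟ · · ·│6
5│· ♗ · · · · · ♟│5
4│· · · · ♟ ♟ · ·│4
3│♗ ♙ ♙ · · · · ♖│3
2│♙ · · ♙ · ♙ ♙ ·│2
1│♖ ♘ ♕ · ♔ · ♘ ·│1
  ─────────────────
  a b c d e f g h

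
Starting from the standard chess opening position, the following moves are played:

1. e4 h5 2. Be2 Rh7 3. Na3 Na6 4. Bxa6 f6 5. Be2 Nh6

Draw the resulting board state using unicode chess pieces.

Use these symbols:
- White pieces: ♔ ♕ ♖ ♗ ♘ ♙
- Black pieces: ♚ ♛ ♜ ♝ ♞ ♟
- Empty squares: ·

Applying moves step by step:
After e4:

♜ ♞ ♝ ♛ ♚ ♝ ♞ ♜
♟ ♟ ♟ ♟ ♟ ♟ ♟ ♟
· · · · · · · ·
· · · · · · · ·
· · · · ♙ · · ·
· · · · · · · ·
♙ ♙ ♙ ♙ · ♙ ♙ ♙
♖ ♘ ♗ ♕ ♔ ♗ ♘ ♖


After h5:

♜ ♞ ♝ ♛ ♚ ♝ ♞ ♜
♟ ♟ ♟ ♟ ♟ ♟ ♟ ·
· · · · · · · ·
· · · · · · · ♟
· · · · ♙ · · ·
· · · · · · · ·
♙ ♙ ♙ ♙ · ♙ ♙ ♙
♖ ♘ ♗ ♕ ♔ ♗ ♘ ♖


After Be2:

♜ ♞ ♝ ♛ ♚ ♝ ♞ ♜
♟ ♟ ♟ ♟ ♟ ♟ ♟ ·
· · · · · · · ·
· · · · · · · ♟
· · · · ♙ · · ·
· · · · · · · ·
♙ ♙ ♙ ♙ ♗ ♙ ♙ ♙
♖ ♘ ♗ ♕ ♔ · ♘ ♖


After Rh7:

♜ ♞ ♝ ♛ ♚ ♝ ♞ ·
♟ ♟ ♟ ♟ ♟ ♟ ♟ ♜
· · · · · · · ·
· · · · · · · ♟
· · · · ♙ · · ·
· · · · · · · ·
♙ ♙ ♙ ♙ ♗ ♙ ♙ ♙
♖ ♘ ♗ ♕ ♔ · ♘ ♖


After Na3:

♜ ♞ ♝ ♛ ♚ ♝ ♞ ·
♟ ♟ ♟ ♟ ♟ ♟ ♟ ♜
· · · · · · · ·
· · · · · · · ♟
· · · · ♙ · · ·
♘ · · · · · · ·
♙ ♙ ♙ ♙ ♗ ♙ ♙ ♙
♖ · ♗ ♕ ♔ · ♘ ♖


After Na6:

♜ · ♝ ♛ ♚ ♝ ♞ ·
♟ ♟ ♟ ♟ ♟ ♟ ♟ ♜
♞ · · · · · · ·
· · · · · · · ♟
· · · · ♙ · · ·
♘ · · · · · · ·
♙ ♙ ♙ ♙ ♗ ♙ ♙ ♙
♖ · ♗ ♕ ♔ · ♘ ♖


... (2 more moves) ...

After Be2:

♜ · ♝ ♛ ♚ ♝ ♞ ·
♟ ♟ ♟ ♟ ♟ · ♟ ♜
· · · · · ♟ · ·
· · · · · · · ♟
· · · · ♙ · · ·
♘ · · · · · · ·
♙ ♙ ♙ ♙ ♗ ♙ ♙ ♙
♖ · ♗ ♕ ♔ · ♘ ♖


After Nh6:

♜ · ♝ ♛ ♚ ♝ · ·
♟ ♟ ♟ ♟ ♟ · ♟ ♜
· · · · · ♟ · ♞
· · · · · · · ♟
· · · · ♙ · · ·
♘ · · · · · · ·
♙ ♙ ♙ ♙ ♗ ♙ ♙ ♙
♖ · ♗ ♕ ♔ · ♘ ♖



  a b c d e f g h
  ─────────────────
8│♜ · ♝ ♛ ♚ ♝ · ·│8
7│♟ ♟ ♟ ♟ ♟ · ♟ ♜│7
6│· · · · · ♟ · ♞│6
5│· · · · · · · ♟│5
4│· · · · ♙ · · ·│4
3│♘ · · · · · · ·│3
2│♙ ♙ ♙ ♙ ♗ ♙ ♙ ♙│2
1│♖ · ♗ ♕ ♔ · ♘ ♖│1
  ─────────────────
  a b c d e f g h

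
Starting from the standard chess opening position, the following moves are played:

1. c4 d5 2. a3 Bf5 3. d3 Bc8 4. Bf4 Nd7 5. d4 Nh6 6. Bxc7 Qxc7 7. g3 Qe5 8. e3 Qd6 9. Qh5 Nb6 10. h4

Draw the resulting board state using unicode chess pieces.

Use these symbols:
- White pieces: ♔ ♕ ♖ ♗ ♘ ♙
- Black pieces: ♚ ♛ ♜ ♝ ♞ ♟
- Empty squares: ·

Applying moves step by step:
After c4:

♜ ♞ ♝ ♛ ♚ ♝ ♞ ♜
♟ ♟ ♟ ♟ ♟ ♟ ♟ ♟
· · · · · · · ·
· · · · · · · ·
· · ♙ · · · · ·
· · · · · · · ·
♙ ♙ · ♙ ♙ ♙ ♙ ♙
♖ ♘ ♗ ♕ ♔ ♗ ♘ ♖


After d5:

♜ ♞ ♝ ♛ ♚ ♝ ♞ ♜
♟ ♟ ♟ · ♟ ♟ ♟ ♟
· · · · · · · ·
· · · ♟ · · · ·
· · ♙ · · · · ·
· · · · · · · ·
♙ ♙ · ♙ ♙ ♙ ♙ ♙
♖ ♘ ♗ ♕ ♔ ♗ ♘ ♖


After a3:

♜ ♞ ♝ ♛ ♚ ♝ ♞ ♜
♟ ♟ ♟ · ♟ ♟ ♟ ♟
· · · · · · · ·
· · · ♟ · · · ·
· · ♙ · · · · ·
♙ · · · · · · ·
· ♙ · ♙ ♙ ♙ ♙ ♙
♖ ♘ ♗ ♕ ♔ ♗ ♘ ♖


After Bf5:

♜ ♞ · ♛ ♚ ♝ ♞ ♜
♟ ♟ ♟ · ♟ ♟ ♟ ♟
· · · · · · · ·
· · · ♟ · ♝ · ·
· · ♙ · · · · ·
♙ · · · · · · ·
· ♙ · ♙ ♙ ♙ ♙ ♙
♖ ♘ ♗ ♕ ♔ ♗ ♘ ♖


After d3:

♜ ♞ · ♛ ♚ ♝ ♞ ♜
♟ ♟ ♟ · ♟ ♟ ♟ ♟
· · · · · · · ·
· · · ♟ · ♝ · ·
· · ♙ · · · · ·
♙ · · ♙ · · · ·
· ♙ · · ♙ ♙ ♙ ♙
♖ ♘ ♗ ♕ ♔ ♗ ♘ ♖


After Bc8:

♜ ♞ ♝ ♛ ♚ ♝ ♞ ♜
♟ ♟ ♟ · ♟ ♟ ♟ ♟
· · · · · · · ·
· · · ♟ · · · ·
· · ♙ · · · · ·
♙ · · ♙ · · · ·
· ♙ · · ♙ ♙ ♙ ♙
♖ ♘ ♗ ♕ ♔ ♗ ♘ ♖


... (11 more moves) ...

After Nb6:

♜ · ♝ · ♚ ♝ · ♜
♟ ♟ · · ♟ ♟ ♟ ♟
· ♞ · ♛ · · · ♞
· · · ♟ · · · ♕
· · ♙ ♙ · · · ·
♙ · · · ♙ · ♙ ·
· ♙ · · · ♙ · ♙
♖ ♘ · · ♔ ♗ ♘ ♖


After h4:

♜ · ♝ · ♚ ♝ · ♜
♟ ♟ · · ♟ ♟ ♟ ♟
· ♞ · ♛ · · · ♞
· · · ♟ · · · ♕
· · ♙ ♙ · · · ♙
♙ · · · ♙ · ♙ ·
· ♙ · · · ♙ · ·
♖ ♘ · · ♔ ♗ ♘ ♖



  a b c d e f g h
  ─────────────────
8│♜ · ♝ · ♚ ♝ · ♜│8
7│♟ ♟ · · ♟ ♟ ♟ ♟│7
6│· ♞ · ♛ · · · ♞│6
5│· · · ♟ · · · ♕│5
4│· · ♙ ♙ · · · ♙│4
3│♙ · · · ♙ · ♙ ·│3
2│· ♙ · · · ♙ · ·│2
1│♖ ♘ · · ♔ ♗ ♘ ♖│1
  ─────────────────
  a b c d e f g h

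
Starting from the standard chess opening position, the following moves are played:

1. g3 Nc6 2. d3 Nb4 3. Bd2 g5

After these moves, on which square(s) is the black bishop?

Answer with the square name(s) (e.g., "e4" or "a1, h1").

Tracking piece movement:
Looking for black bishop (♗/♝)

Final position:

  a b c d e f g h
  ─────────────────
8│♜ · ♝ ♛ ♚ ♝ ♞ ♜│8
7│♟ ♟ ♟ ♟ ♟ ♟ · ♟│7
6│· · · · · · · ·│6
5│· · · · · · ♟ ·│5
4│· ♞ · · · · · ·│4
3│· · · ♙ · · ♙ ·│3
2│♙ ♙ ♙ ♗ ♙ ♙ · ♙│2
1│♖ ♘ · ♕ ♔ ♗ ♘ ♖│1
  ─────────────────
  a b c d e f g h


c8, f8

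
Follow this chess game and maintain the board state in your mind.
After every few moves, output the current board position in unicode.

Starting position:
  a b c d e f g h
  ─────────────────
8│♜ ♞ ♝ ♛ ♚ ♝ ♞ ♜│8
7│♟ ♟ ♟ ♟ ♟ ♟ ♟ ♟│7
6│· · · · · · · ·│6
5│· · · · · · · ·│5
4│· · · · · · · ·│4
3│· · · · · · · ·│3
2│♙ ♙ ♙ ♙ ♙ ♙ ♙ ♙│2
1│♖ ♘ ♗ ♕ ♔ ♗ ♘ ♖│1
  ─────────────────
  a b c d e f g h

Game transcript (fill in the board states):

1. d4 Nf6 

  a b c d e f g h
  ─────────────────
8│♜ ♞ ♝ ♛ ♚ ♝ · ♜│8
7│♟ ♟ ♟ ♟ ♟ ♟ ♟ ♟│7
6│· · · · · ♞ · ·│6
5│· · · · · · · ·│5
4│· · · ♙ · · · ·│4
3│· · · · · · · ·│3
2│♙ ♙ ♙ · ♙ ♙ ♙ ♙│2
1│♖ ♘ ♗ ♕ ♔ ♗ ♘ ♖│1
  ─────────────────
  a b c d e f g h

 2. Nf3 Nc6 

  a b c d e f g h
  ─────────────────
8│♜ · ♝ ♛ ♚ ♝ · ♜│8
7│♟ ♟ ♟ ♟ ♟ ♟ ♟ ♟│7
6│· · ♞ · · ♞ · ·│6
5│· · · · · · · ·│5
4│· · · ♙ · · · ·│4
3│· · · · · ♘ · ·│3
2│♙ ♙ ♙ · ♙ ♙ ♙ ♙│2
1│♖ ♘ ♗ ♕ ♔ ♗ · ♖│1
  ─────────────────
  a b c d e f g h

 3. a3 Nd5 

  a b c d e f g h
  ─────────────────
8│♜ · ♝ ♛ ♚ ♝ · ♜│8
7│♟ ♟ ♟ ♟ ♟ ♟ ♟ ♟│7
6│· · ♞ · · · · ·│6
5│· · · ♞ · · · ·│5
4│· · · ♙ · · · ·│4
3│♙ · · · · ♘ · ·│3
2│· ♙ ♙ · ♙ ♙ ♙ ♙│2
1│♖ ♘ ♗ ♕ ♔ ♗ · ♖│1
  ─────────────────
  a b c d e f g h

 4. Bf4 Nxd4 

  a b c d e f g h
  ─────────────────
8│♜ · ♝ ♛ ♚ ♝ · ♜│8
7│♟ ♟ ♟ ♟ ♟ ♟ ♟ ♟│7
6│· · · · · · · ·│6
5│· · · ♞ · · · ·│5
4│· · · ♞ · ♗ · ·│4
3│♙ · · · · ♘ · ·│3
2│· ♙ ♙ · ♙ ♙ ♙ ♙│2
1│♖ ♘ · ♕ ♔ ♗ · ♖│1
  ─────────────────
  a b c d e f g h

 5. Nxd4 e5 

  a b c d e f g h
  ─────────────────
8│♜ · ♝ ♛ ♚ ♝ · ♜│8
7│♟ ♟ ♟ ♟ · ♟ ♟ ♟│7
6│· · · · · · · ·│6
5│· · · ♞ ♟ · · ·│5
4│· · · ♘ · ♗ · ·│4
3│♙ · · · · · · ·│3
2│· ♙ ♙ · ♙ ♙ ♙ ♙│2
1│♖ ♘ · ♕ ♔ ♗ · ♖│1
  ─────────────────
  a b c d e f g h



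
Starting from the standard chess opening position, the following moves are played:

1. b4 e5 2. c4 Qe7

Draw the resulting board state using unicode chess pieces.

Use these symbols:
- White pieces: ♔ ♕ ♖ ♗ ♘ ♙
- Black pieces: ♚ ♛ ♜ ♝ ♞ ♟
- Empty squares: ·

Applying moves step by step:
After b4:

♜ ♞ ♝ ♛ ♚ ♝ ♞ ♜
♟ ♟ ♟ ♟ ♟ ♟ ♟ ♟
· · · · · · · ·
· · · · · · · ·
· ♙ · · · · · ·
· · · · · · · ·
♙ · ♙ ♙ ♙ ♙ ♙ ♙
♖ ♘ ♗ ♕ ♔ ♗ ♘ ♖


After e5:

♜ ♞ ♝ ♛ ♚ ♝ ♞ ♜
♟ ♟ ♟ ♟ · ♟ ♟ ♟
· · · · · · · ·
· · · · ♟ · · ·
· ♙ · · · · · ·
· · · · · · · ·
♙ · ♙ ♙ ♙ ♙ ♙ ♙
♖ ♘ ♗ ♕ ♔ ♗ ♘ ♖


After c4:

♜ ♞ ♝ ♛ ♚ ♝ ♞ ♜
♟ ♟ ♟ ♟ · ♟ ♟ ♟
· · · · · · · ·
· · · · ♟ · · ·
· ♙ ♙ · · · · ·
· · · · · · · ·
♙ · · ♙ ♙ ♙ ♙ ♙
♖ ♘ ♗ ♕ ♔ ♗ ♘ ♖


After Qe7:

♜ ♞ ♝ · ♚ ♝ ♞ ♜
♟ ♟ ♟ ♟ ♛ ♟ ♟ ♟
· · · · · · · ·
· · · · ♟ · · ·
· ♙ ♙ · · · · ·
· · · · · · · ·
♙ · · ♙ ♙ ♙ ♙ ♙
♖ ♘ ♗ ♕ ♔ ♗ ♘ ♖



  a b c d e f g h
  ─────────────────
8│♜ ♞ ♝ · ♚ ♝ ♞ ♜│8
7│♟ ♟ ♟ ♟ ♛ ♟ ♟ ♟│7
6│· · · · · · · ·│6
5│· · · · ♟ · · ·│5
4│· ♙ ♙ · · · · ·│4
3│· · · · · · · ·│3
2│♙ · · ♙ ♙ ♙ ♙ ♙│2
1│♖ ♘ ♗ ♕ ♔ ♗ ♘ ♖│1
  ─────────────────
  a b c d e f g h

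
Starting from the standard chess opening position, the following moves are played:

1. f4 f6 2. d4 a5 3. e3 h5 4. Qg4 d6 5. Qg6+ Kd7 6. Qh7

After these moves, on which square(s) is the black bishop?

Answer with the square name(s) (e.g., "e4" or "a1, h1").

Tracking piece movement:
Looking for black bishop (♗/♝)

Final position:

  a b c d e f g h
  ─────────────────
8│♜ ♞ ♝ ♛ · ♝ ♞ ♜│8
7│· ♟ ♟ ♚ ♟ · ♟ ♕│7
6│· · · ♟ · ♟ · ·│6
5│♟ · · · · · · ♟│5
4│· · · ♙ · ♙ · ·│4
3│· · · · ♙ · · ·│3
2│♙ ♙ ♙ · · · ♙ ♙│2
1│♖ ♘ ♗ · ♔ ♗ ♘ ♖│1
  ─────────────────
  a b c d e f g h


c8, f8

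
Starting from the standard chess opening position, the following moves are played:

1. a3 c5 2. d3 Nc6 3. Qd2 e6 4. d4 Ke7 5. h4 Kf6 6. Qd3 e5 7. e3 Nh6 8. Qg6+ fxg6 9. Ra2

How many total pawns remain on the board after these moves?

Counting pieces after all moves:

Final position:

  a b c d e f g h
  ─────────────────
8│♜ · ♝ ♛ · ♝ · ♜│8
7│♟ ♟ · ♟ · · ♟ ♟│7
6│· · ♞ · · ♚ ♟ ♞│6
5│· · ♟ · ♟ · · ·│5
4│· · · ♙ · · · ♙│4
3│♙ · · · ♙ · · ·│3
2│♖ ♙ ♙ · · ♙ ♙ ·│2
1│· ♘ ♗ · ♔ ♗ ♘ ♖│1
  ─────────────────
  a b c d e f g h


16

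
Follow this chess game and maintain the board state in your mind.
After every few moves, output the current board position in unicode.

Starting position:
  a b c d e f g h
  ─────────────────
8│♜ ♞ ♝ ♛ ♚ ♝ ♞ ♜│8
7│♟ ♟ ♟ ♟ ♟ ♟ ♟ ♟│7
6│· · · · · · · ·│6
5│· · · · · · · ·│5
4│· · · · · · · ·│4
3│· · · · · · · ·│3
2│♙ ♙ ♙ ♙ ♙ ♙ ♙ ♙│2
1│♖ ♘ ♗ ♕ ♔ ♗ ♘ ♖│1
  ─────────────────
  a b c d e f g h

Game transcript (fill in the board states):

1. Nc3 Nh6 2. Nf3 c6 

  a b c d e f g h
  ─────────────────
8│♜ ♞ ♝ ♛ ♚ ♝ · ♜│8
7│♟ ♟ · ♟ ♟ ♟ ♟ ♟│7
6│· · ♟ · · · · ♞│6
5│· · · · · · · ·│5
4│· · · · · · · ·│4
3│· · ♘ · · ♘ · ·│3
2│♙ ♙ ♙ ♙ ♙ ♙ ♙ ♙│2
1│♖ · ♗ ♕ ♔ ♗ · ♖│1
  ─────────────────
  a b c d e f g h

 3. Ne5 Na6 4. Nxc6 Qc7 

  a b c d e f g h
  ─────────────────
8│♜ · ♝ · ♚ ♝ · ♜│8
7│♟ ♟ ♛ ♟ ♟ ♟ ♟ ♟│7
6│♞ · ♘ · · · · ♞│6
5│· · · · · · · ·│5
4│· · · · · · · ·│4
3│· · ♘ · · · · ·│3
2│♙ ♙ ♙ ♙ ♙ ♙ ♙ ♙│2
1│♖ · ♗ ♕ ♔ ♗ · ♖│1
  ─────────────────
  a b c d e f g h

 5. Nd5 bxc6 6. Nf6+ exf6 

  a b c d e f g h
  ─────────────────
8│♜ · ♝ · ♚ ♝ · ♜│8
7│♟ · ♛ ♟ · ♟ ♟ ♟│7
6│♞ · ♟ · · ♟ · ♞│6
5│· · · · · · · ·│5
4│· · · · · · · ·│4
3│· · · · · · · ·│3
2│♙ ♙ ♙ ♙ ♙ ♙ ♙ ♙│2
1│♖ · ♗ ♕ ♔ ♗ · ♖│1
  ─────────────────
  a b c d e f g h

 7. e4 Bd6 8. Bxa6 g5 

  a b c d e f g h
  ─────────────────
8│♜ · ♝ · ♚ · · ♜│8
7│♟ · ♛ ♟ · ♟ · ♟│7
6│♗ · ♟ ♝ · ♟ · ♞│6
5│· · · · · · ♟ ·│5
4│· · · · ♙ · · ·│4
3│· · · · · · · ·│3
2│♙ ♙ ♙ ♙ · ♙ ♙ ♙│2
1│♖ · ♗ ♕ ♔ · · ♖│1
  ─────────────────
  a b c d e f g h

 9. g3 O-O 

  a b c d e f g h
  ─────────────────
8│♜ · ♝ · · ♜ ♚ ·│8
7│♟ · ♛ ♟ · ♟ · ♟│7
6│♗ · ♟ ♝ · ♟ · ♞│6
5│· · · · · · ♟ ·│5
4│· · · · ♙ · · ·│4
3│· · · · · · ♙ ·│3
2│♙ ♙ ♙ ♙ · ♙ · ♙│2
1│♖ · ♗ ♕ ♔ · · ♖│1
  ─────────────────
  a b c d e f g h


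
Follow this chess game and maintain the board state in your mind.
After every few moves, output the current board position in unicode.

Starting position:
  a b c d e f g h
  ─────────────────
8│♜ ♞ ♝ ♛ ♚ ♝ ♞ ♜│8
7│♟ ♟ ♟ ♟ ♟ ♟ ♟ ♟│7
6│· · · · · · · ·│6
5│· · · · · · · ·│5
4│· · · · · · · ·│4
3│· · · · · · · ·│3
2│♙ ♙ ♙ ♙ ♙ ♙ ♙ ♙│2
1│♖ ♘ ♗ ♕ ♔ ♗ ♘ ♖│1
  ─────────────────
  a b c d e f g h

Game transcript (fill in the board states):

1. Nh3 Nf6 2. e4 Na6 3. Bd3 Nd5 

  a b c d e f g h
  ─────────────────
8│♜ · ♝ ♛ ♚ ♝ · ♜│8
7│♟ ♟ ♟ ♟ ♟ ♟ ♟ ♟│7
6│♞ · · · · · · ·│6
5│· · · ♞ · · · ·│5
4│· · · · ♙ · · ·│4
3│· · · ♗ · · · ♘│3
2│♙ ♙ ♙ ♙ · ♙ ♙ ♙│2
1│♖ ♘ ♗ ♕ ♔ · · ♖│1
  ─────────────────
  a b c d e f g h

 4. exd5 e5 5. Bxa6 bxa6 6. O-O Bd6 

  a b c d e f g h
  ─────────────────
8│♜ · ♝ ♛ ♚ · · ♜│8
7│♟ · ♟ ♟ · ♟ ♟ ♟│7
6│♟ · · ♝ · · · ·│6
5│· · · ♙ ♟ · · ·│5
4│· · · · · · · ·│4
3│· · · · · · · ♘│3
2│♙ ♙ ♙ ♙ · ♙ ♙ ♙│2
1│♖ ♘ ♗ ♕ · ♖ ♔ ·│1
  ─────────────────
  a b c d e f g h

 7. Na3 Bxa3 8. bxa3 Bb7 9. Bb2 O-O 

  a b c d e f g h
  ─────────────────
8│♜ · · ♛ · ♜ ♚ ·│8
7│♟ ♝ ♟ ♟ · ♟ ♟ ♟│7
6│♟ · · · · · · ·│6
5│· · · ♙ ♟ · · ·│5
4│· · · · · · · ·│4
3│♙ · · · · · · ♘│3
2│♙ ♗ ♙ ♙ · ♙ ♙ ♙│2
1│♖ · · ♕ · ♖ ♔ ·│1
  ─────────────────
  a b c d e f g h

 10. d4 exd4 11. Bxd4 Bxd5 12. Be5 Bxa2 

  a b c d e f g h
  ─────────────────
8│♜ · · ♛ · ♜ ♚ ·│8
7│♟ · ♟ ♟ · ♟ ♟ ♟│7
6│♟ · · · · · · ·│6
5│· · · · ♗ · · ·│5
4│· · · · · · · ·│4
3│♙ · · · · · · ♘│3
2│♝ · ♙ · · ♙ ♙ ♙│2
1│♖ · · ♕ · ♖ ♔ ·│1
  ─────────────────
  a b c d e f g h

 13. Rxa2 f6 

  a b c d e f g h
  ─────────────────
8│♜ · · ♛ · ♜ ♚ ·│8
7│♟ · ♟ ♟ · · ♟ ♟│7
6│♟ · · · · ♟ · ·│6
5│· · · · ♗ · · ·│5
4│· · · · · · · ·│4
3│♙ · · · · · · ♘│3
2│♖ · ♙ · · ♙ ♙ ♙│2
1│· · · ♕ · ♖ ♔ ·│1
  ─────────────────
  a b c d e f g h


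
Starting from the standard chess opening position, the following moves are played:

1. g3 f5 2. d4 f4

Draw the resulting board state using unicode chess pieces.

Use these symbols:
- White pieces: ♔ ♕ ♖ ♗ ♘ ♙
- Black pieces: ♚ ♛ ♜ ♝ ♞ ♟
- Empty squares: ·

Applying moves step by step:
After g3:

♜ ♞ ♝ ♛ ♚ ♝ ♞ ♜
♟ ♟ ♟ ♟ ♟ ♟ ♟ ♟
· · · · · · · ·
· · · · · · · ·
· · · · · · · ·
· · · · · · ♙ ·
♙ ♙ ♙ ♙ ♙ ♙ · ♙
♖ ♘ ♗ ♕ ♔ ♗ ♘ ♖


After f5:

♜ ♞ ♝ ♛ ♚ ♝ ♞ ♜
♟ ♟ ♟ ♟ ♟ · ♟ ♟
· · · · · · · ·
· · · · · ♟ · ·
· · · · · · · ·
· · · · · · ♙ ·
♙ ♙ ♙ ♙ ♙ ♙ · ♙
♖ ♘ ♗ ♕ ♔ ♗ ♘ ♖


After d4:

♜ ♞ ♝ ♛ ♚ ♝ ♞ ♜
♟ ♟ ♟ ♟ ♟ · ♟ ♟
· · · · · · · ·
· · · · · ♟ · ·
· · · ♙ · · · ·
· · · · · · ♙ ·
♙ ♙ ♙ · ♙ ♙ · ♙
♖ ♘ ♗ ♕ ♔ ♗ ♘ ♖


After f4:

♜ ♞ ♝ ♛ ♚ ♝ ♞ ♜
♟ ♟ ♟ ♟ ♟ · ♟ ♟
· · · · · · · ·
· · · · · · · ·
· · · ♙ · ♟ · ·
· · · · · · ♙ ·
♙ ♙ ♙ · ♙ ♙ · ♙
♖ ♘ ♗ ♕ ♔ ♗ ♘ ♖



  a b c d e f g h
  ─────────────────
8│♜ ♞ ♝ ♛ ♚ ♝ ♞ ♜│8
7│♟ ♟ ♟ ♟ ♟ · ♟ ♟│7
6│· · · · · · · ·│6
5│· · · · · · · ·│5
4│· · · ♙ · ♟ · ·│4
3│· · · · · · ♙ ·│3
2│♙ ♙ ♙ · ♙ ♙ · ♙│2
1│♖ ♘ ♗ ♕ ♔ ♗ ♘ ♖│1
  ─────────────────
  a b c d e f g h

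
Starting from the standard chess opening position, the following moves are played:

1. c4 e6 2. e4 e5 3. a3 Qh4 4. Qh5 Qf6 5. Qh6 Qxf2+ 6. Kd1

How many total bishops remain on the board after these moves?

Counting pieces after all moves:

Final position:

  a b c d e f g h
  ─────────────────
8│♜ ♞ ♝ · ♚ ♝ ♞ ♜│8
7│♟ ♟ ♟ ♟ · ♟ ♟ ♟│7
6│· · · · · · · ♕│6
5│· · · · ♟ · · ·│5
4│· · ♙ · ♙ · · ·│4
3│♙ · · · · · · ·│3
2│· ♙ · ♙ · ♛ ♙ ♙│2
1│♖ ♘ ♗ ♔ · ♗ ♘ ♖│1
  ─────────────────
  a b c d e f g h


4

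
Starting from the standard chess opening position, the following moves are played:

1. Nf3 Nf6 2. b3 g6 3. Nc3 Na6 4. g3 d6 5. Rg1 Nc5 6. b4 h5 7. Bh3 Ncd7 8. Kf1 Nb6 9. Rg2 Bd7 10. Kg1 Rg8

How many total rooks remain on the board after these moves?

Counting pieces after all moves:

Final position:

  a b c d e f g h
  ─────────────────
8│♜ · · ♛ ♚ ♝ ♜ ·│8
7│♟ ♟ ♟ ♝ ♟ ♟ · ·│7
6│· ♞ · ♟ · ♞ ♟ ·│6
5│· · · · · · · ♟│5
4│· ♙ · · · · · ·│4
3│· · ♘ · · ♘ ♙ ♗│3
2│♙ · ♙ ♙ ♙ ♙ ♖ ♙│2
1│♖ · ♗ ♕ · · ♔ ·│1
  ─────────────────
  a b c d e f g h


4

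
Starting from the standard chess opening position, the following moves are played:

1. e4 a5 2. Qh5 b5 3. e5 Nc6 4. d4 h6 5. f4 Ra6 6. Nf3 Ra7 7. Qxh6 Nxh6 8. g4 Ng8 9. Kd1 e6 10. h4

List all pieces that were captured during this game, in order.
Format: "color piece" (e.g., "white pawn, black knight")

Tracking captures:
  Qxh6: captured black pawn
  Nxh6: captured white queen

black pawn, white queen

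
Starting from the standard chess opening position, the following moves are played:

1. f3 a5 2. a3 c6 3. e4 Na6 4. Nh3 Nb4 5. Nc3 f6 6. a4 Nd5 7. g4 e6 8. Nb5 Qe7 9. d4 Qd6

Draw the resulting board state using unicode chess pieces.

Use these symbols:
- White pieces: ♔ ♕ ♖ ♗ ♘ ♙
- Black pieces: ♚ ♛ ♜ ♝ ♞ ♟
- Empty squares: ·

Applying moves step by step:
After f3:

♜ ♞ ♝ ♛ ♚ ♝ ♞ ♜
♟ ♟ ♟ ♟ ♟ ♟ ♟ ♟
· · · · · · · ·
· · · · · · · ·
· · · · · · · ·
· · · · · ♙ · ·
♙ ♙ ♙ ♙ ♙ · ♙ ♙
♖ ♘ ♗ ♕ ♔ ♗ ♘ ♖


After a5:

♜ ♞ ♝ ♛ ♚ ♝ ♞ ♜
· ♟ ♟ ♟ ♟ ♟ ♟ ♟
· · · · · · · ·
♟ · · · · · · ·
· · · · · · · ·
· · · · · ♙ · ·
♙ ♙ ♙ ♙ ♙ · ♙ ♙
♖ ♘ ♗ ♕ ♔ ♗ ♘ ♖


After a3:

♜ ♞ ♝ ♛ ♚ ♝ ♞ ♜
· ♟ ♟ ♟ ♟ ♟ ♟ ♟
· · · · · · · ·
♟ · · · · · · ·
· · · · · · · ·
♙ · · · · ♙ · ·
· ♙ ♙ ♙ ♙ · ♙ ♙
♖ ♘ ♗ ♕ ♔ ♗ ♘ ♖


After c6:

♜ ♞ ♝ ♛ ♚ ♝ ♞ ♜
· ♟ · ♟ ♟ ♟ ♟ ♟
· · ♟ · · · · ·
♟ · · · · · · ·
· · · · · · · ·
♙ · · · · ♙ · ·
· ♙ ♙ ♙ ♙ · ♙ ♙
♖ ♘ ♗ ♕ ♔ ♗ ♘ ♖


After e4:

♜ ♞ ♝ ♛ ♚ ♝ ♞ ♜
· ♟ · ♟ ♟ ♟ ♟ ♟
· · ♟ · · · · ·
♟ · · · · · · ·
· · · · ♙ · · ·
♙ · · · · ♙ · ·
· ♙ ♙ ♙ · · ♙ ♙
♖ ♘ ♗ ♕ ♔ ♗ ♘ ♖


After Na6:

♜ · ♝ ♛ ♚ ♝ ♞ ♜
· ♟ · ♟ ♟ ♟ ♟ ♟
♞ · ♟ · · · · ·
♟ · · · · · · ·
· · · · ♙ · · ·
♙ · · · · ♙ · ·
· ♙ ♙ ♙ · · ♙ ♙
♖ ♘ ♗ ♕ ♔ ♗ ♘ ♖


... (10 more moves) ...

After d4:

♜ · ♝ · ♚ ♝ ♞ ♜
· ♟ · ♟ ♛ · ♟ ♟
· · ♟ · ♟ ♟ · ·
♟ ♘ · ♞ · · · ·
♙ · · ♙ ♙ · ♙ ·
· · · · · ♙ · ♘
· ♙ ♙ · · · · ♙
♖ · ♗ ♕ ♔ ♗ · ♖


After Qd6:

♜ · ♝ · ♚ ♝ ♞ ♜
· ♟ · ♟ · · ♟ ♟
· · ♟ ♛ ♟ ♟ · ·
♟ ♘ · ♞ · · · ·
♙ · · ♙ ♙ · ♙ ·
· · · · · ♙ · ♘
· ♙ ♙ · · · · ♙
♖ · ♗ ♕ ♔ ♗ · ♖



  a b c d e f g h
  ─────────────────
8│♜ · ♝ · ♚ ♝ ♞ ♜│8
7│· ♟ · ♟ · · ♟ ♟│7
6│· · ♟ ♛ ♟ ♟ · ·│6
5│♟ ♘ · ♞ · · · ·│5
4│♙ · · ♙ ♙ · ♙ ·│4
3│· · · · · ♙ · ♘│3
2│· ♙ ♙ · · · · ♙│2
1│♖ · ♗ ♕ ♔ ♗ · ♖│1
  ─────────────────
  a b c d e f g h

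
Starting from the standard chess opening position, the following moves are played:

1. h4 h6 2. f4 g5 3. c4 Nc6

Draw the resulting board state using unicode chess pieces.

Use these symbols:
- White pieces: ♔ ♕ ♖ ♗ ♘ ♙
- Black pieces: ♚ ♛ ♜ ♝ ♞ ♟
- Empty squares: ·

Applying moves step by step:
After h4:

♜ ♞ ♝ ♛ ♚ ♝ ♞ ♜
♟ ♟ ♟ ♟ ♟ ♟ ♟ ♟
· · · · · · · ·
· · · · · · · ·
· · · · · · · ♙
· · · · · · · ·
♙ ♙ ♙ ♙ ♙ ♙ ♙ ·
♖ ♘ ♗ ♕ ♔ ♗ ♘ ♖


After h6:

♜ ♞ ♝ ♛ ♚ ♝ ♞ ♜
♟ ♟ ♟ ♟ ♟ ♟ ♟ ·
· · · · · · · ♟
· · · · · · · ·
· · · · · · · ♙
· · · · · · · ·
♙ ♙ ♙ ♙ ♙ ♙ ♙ ·
♖ ♘ ♗ ♕ ♔ ♗ ♘ ♖


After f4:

♜ ♞ ♝ ♛ ♚ ♝ ♞ ♜
♟ ♟ ♟ ♟ ♟ ♟ ♟ ·
· · · · · · · ♟
· · · · · · · ·
· · · · · ♙ · ♙
· · · · · · · ·
♙ ♙ ♙ ♙ ♙ · ♙ ·
♖ ♘ ♗ ♕ ♔ ♗ ♘ ♖


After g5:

♜ ♞ ♝ ♛ ♚ ♝ ♞ ♜
♟ ♟ ♟ ♟ ♟ ♟ · ·
· · · · · · · ♟
· · · · · · ♟ ·
· · · · · ♙ · ♙
· · · · · · · ·
♙ ♙ ♙ ♙ ♙ · ♙ ·
♖ ♘ ♗ ♕ ♔ ♗ ♘ ♖


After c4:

♜ ♞ ♝ ♛ ♚ ♝ ♞ ♜
♟ ♟ ♟ ♟ ♟ ♟ · ·
· · · · · · · ♟
· · · · · · ♟ ·
· · ♙ · · ♙ · ♙
· · · · · · · ·
♙ ♙ · ♙ ♙ · ♙ ·
♖ ♘ ♗ ♕ ♔ ♗ ♘ ♖


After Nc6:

♜ · ♝ ♛ ♚ ♝ ♞ ♜
♟ ♟ ♟ ♟ ♟ ♟ · ·
· · ♞ · · · · ♟
· · · · · · ♟ ·
· · ♙ · · ♙ · ♙
· · · · · · · ·
♙ ♙ · ♙ ♙ · ♙ ·
♖ ♘ ♗ ♕ ♔ ♗ ♘ ♖



  a b c d e f g h
  ─────────────────
8│♜ · ♝ ♛ ♚ ♝ ♞ ♜│8
7│♟ ♟ ♟ ♟ ♟ ♟ · ·│7
6│· · ♞ · · · · ♟│6
5│· · · · · · ♟ ·│5
4│· · ♙ · · ♙ · ♙│4
3│· · · · · · · ·│3
2│♙ ♙ · ♙ ♙ · ♙ ·│2
1│♖ ♘ ♗ ♕ ♔ ♗ ♘ ♖│1
  ─────────────────
  a b c d e f g h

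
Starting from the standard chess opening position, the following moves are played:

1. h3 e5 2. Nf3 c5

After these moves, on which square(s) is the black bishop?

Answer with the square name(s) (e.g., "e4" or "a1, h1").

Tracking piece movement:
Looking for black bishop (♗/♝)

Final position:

  a b c d e f g h
  ─────────────────
8│♜ ♞ ♝ ♛ ♚ ♝ ♞ ♜│8
7│♟ ♟ · ♟ · ♟ ♟ ♟│7
6│· · · · · · · ·│6
5│· · ♟ · ♟ · · ·│5
4│· · · · · · · ·│4
3│· · · · · ♘ · ♙│3
2│♙ ♙ ♙ ♙ ♙ ♙ ♙ ·│2
1│♖ ♘ ♗ ♕ ♔ ♗ · ♖│1
  ─────────────────
  a b c d e f g h


c8, f8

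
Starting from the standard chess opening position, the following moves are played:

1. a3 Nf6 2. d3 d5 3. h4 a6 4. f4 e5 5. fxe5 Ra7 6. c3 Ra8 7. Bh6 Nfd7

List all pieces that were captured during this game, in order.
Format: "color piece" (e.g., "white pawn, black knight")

Tracking captures:
  fxe5: captured black pawn

black pawn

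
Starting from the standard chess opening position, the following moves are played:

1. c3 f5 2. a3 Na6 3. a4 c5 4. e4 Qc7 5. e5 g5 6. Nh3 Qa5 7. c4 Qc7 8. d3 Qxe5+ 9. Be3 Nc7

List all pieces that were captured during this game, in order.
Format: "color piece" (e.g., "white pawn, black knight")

Tracking captures:
  Qxe5+: captured white pawn

white pawn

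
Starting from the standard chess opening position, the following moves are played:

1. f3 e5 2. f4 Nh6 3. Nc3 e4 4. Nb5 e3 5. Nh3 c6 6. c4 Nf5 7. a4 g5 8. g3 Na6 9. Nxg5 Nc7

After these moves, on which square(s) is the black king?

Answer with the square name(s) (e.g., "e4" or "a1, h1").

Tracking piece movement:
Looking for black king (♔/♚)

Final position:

  a b c d e f g h
  ─────────────────
8│♜ · ♝ ♛ ♚ ♝ · ♜│8
7│♟ ♟ ♞ ♟ · ♟ · ♟│7
6│· · ♟ · · · · ·│6
5│· ♘ · · · ♞ ♘ ·│5
4│♙ · ♙ · · ♙ · ·│4
3│· · · · ♟ · ♙ ·│3
2│· ♙ · ♙ ♙ · · ♙│2
1│♖ · ♗ ♕ ♔ ♗ · ♖│1
  ─────────────────
  a b c d e f g h


e8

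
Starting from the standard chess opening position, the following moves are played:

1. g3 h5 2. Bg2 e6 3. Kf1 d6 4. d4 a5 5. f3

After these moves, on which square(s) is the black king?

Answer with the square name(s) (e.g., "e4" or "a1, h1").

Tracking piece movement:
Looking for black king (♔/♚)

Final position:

  a b c d e f g h
  ─────────────────
8│♜ ♞ ♝ ♛ ♚ ♝ ♞ ♜│8
7│· ♟ ♟ · · ♟ ♟ ·│7
6│· · · ♟ ♟ · · ·│6
5│♟ · · · · · · ♟│5
4│· · · ♙ · · · ·│4
3│· · · · · ♙ ♙ ·│3
2│♙ ♙ ♙ · ♙ · ♗ ♙│2
1│♖ ♘ ♗ ♕ · ♔ ♘ ♖│1
  ─────────────────
  a b c d e f g h


e8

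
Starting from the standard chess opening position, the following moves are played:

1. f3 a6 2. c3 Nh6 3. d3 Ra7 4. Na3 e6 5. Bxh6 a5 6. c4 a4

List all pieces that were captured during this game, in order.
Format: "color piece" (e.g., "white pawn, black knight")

Tracking captures:
  Bxh6: captured black knight

black knight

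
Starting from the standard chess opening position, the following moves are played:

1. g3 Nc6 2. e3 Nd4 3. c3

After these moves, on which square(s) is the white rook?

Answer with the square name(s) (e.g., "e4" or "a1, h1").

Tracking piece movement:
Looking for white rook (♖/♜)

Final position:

  a b c d e f g h
  ─────────────────
8│♜ · ♝ ♛ ♚ ♝ ♞ ♜│8
7│♟ ♟ ♟ ♟ ♟ ♟ ♟ ♟│7
6│· · · · · · · ·│6
5│· · · · · · · ·│5
4│· · · ♞ · · · ·│4
3│· · ♙ · ♙ · ♙ ·│3
2│♙ ♙ · ♙ · ♙ · ♙│2
1│♖ ♘ ♗ ♕ ♔ ♗ ♘ ♖│1
  ─────────────────
  a b c d e f g h


a1, h1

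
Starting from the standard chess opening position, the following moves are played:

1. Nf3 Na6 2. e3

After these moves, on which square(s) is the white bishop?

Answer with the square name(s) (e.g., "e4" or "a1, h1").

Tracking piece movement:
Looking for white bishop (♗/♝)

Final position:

  a b c d e f g h
  ─────────────────
8│♜ · ♝ ♛ ♚ ♝ ♞ ♜│8
7│♟ ♟ ♟ ♟ ♟ ♟ ♟ ♟│7
6│♞ · · · · · · ·│6
5│· · · · · · · ·│5
4│· · · · · · · ·│4
3│· · · · ♙ ♘ · ·│3
2│♙ ♙ ♙ ♙ · ♙ ♙ ♙│2
1│♖ ♘ ♗ ♕ ♔ ♗ · ♖│1
  ─────────────────
  a b c d e f g h


c1, f1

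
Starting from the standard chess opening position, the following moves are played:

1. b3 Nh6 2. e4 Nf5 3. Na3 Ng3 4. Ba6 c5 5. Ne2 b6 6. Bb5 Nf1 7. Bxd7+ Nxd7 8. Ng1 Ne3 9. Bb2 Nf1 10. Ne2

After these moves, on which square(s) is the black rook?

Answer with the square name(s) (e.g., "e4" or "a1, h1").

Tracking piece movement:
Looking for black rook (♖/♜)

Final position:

  a b c d e f g h
  ─────────────────
8│♜ · ♝ ♛ ♚ ♝ · ♜│8
7│♟ · · ♞ ♟ ♟ ♟ ♟│7
6│· ♟ · · · · · ·│6
5│· · ♟ · · · · ·│5
4│· · · · ♙ · · ·│4
3│♘ ♙ · · · · · ·│3
2│♙ ♗ ♙ ♙ ♘ ♙ ♙ ♙│2
1│♖ · · ♕ ♔ ♞ · ♖│1
  ─────────────────
  a b c d e f g h


a8, h8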